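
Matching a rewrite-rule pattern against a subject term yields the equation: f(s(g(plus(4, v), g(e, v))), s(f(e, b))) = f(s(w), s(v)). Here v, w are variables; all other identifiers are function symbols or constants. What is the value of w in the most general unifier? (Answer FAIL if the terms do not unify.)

Decompose f/2: s(g(plus(4, v), g(e, v))) = s(w),  s(f(e, b)) = s(v).
Decompose s/1: g(plus(4, v), g(e, v)) = w.
Bind w := g(plus(4, v), g(e, v)); no other remaining equation mentions w.
Decompose s/1: f(e, b) = v.
Bind v := f(e, b). Substituting into the earlier binding gives w := g(plus(4, f(e, b)), g(e, f(e, b))).
MGU = { w ↦ g(plus(4, f(e, b)), g(e, f(e, b))), v ↦ f(e, b) }, so w ↦ g(plus(4, f(e, b)), g(e, f(e, b))).

g(plus(4, f(e, b)), g(e, f(e, b)))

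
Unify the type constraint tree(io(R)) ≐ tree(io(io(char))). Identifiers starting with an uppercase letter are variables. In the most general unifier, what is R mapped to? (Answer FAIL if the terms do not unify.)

Decompose tree/1: io(R) ≐ io(io(char)).
Decompose io/1: R ≐ io(char).
Bind R := io(char).
MGU = { R := io(char) }, so R := io(char).

io(char)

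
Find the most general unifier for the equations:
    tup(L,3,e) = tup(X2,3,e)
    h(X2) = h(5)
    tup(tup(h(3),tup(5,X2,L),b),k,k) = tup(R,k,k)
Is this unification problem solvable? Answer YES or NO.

Decompose tup/3: L = X2,  3 = 3,  e = e.
Bind L := X2; substituting into the one remaining equation that mentions L gives: tup(tup(h(3),tup(5,X2,X2),b),k,k) = tup(R,k,k).
Delete trivial equation 3 = 3.
Delete trivial equation e = e.
Decompose h/1: X2 = 5.
Bind X2 := 5; substituting into the remaining equation gives: tup(tup(h(3),tup(5,5,5),b),k,k) = tup(R,k,k). Substituting into the earlier binding gives L := 5.
Decompose tup/3: tup(h(3),tup(5,5,5),b) = R,  k = k,  k = k.
Bind R := tup(h(3),tup(5,5,5),b); no other remaining equation mentions R.
Delete trivial equation k = k.
Delete trivial equation k = k.
No equations remain and no clash or occurs-check failure arose, so a unifier exists.

YES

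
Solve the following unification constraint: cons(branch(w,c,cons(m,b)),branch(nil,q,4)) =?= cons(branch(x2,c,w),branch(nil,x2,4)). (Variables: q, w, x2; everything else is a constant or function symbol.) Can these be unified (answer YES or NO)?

YES

Decompose cons/2: branch(w,c,cons(m,b)) =?= branch(x2,c,w),  branch(nil,q,4) =?= branch(nil,x2,4).
Decompose branch/3: w =?= x2,  c =?= c,  cons(m,b) =?= w.
Bind w := x2; substituting into the one remaining equation that mentions w gives: cons(m,b) =?= x2.
Delete trivial equation c =?= c.
Bind x2 := cons(m,b); substituting into the remaining equation gives: branch(nil,q,4) =?= branch(nil,cons(m,b),4). Substituting into the earlier binding gives w := cons(m,b).
Decompose branch/3: nil =?= nil,  q =?= cons(m,b),  4 =?= 4.
Delete trivial equation nil =?= nil.
Bind q := cons(m,b); no other remaining equation mentions q.
Delete trivial equation 4 =?= 4.
No equations remain and no clash or occurs-check failure arose, so a unifier exists.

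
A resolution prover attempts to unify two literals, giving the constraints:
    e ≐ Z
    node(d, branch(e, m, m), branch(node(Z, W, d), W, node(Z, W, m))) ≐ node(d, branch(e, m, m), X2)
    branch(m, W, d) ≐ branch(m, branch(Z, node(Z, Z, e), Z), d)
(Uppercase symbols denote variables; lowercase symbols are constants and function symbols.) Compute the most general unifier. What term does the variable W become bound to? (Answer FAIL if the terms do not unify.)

Bind Z := e; substituting into the remaining equations gives: node(d, branch(e, m, m), branch(node(e, W, d), W, node(e, W, m))) ≐ node(d, branch(e, m, m), X2),  branch(m, W, d) ≐ branch(m, branch(e, node(e, e, e), e), d).
Decompose node/3: d ≐ d,  branch(e, m, m) ≐ branch(e, m, m),  branch(node(e, W, d), W, node(e, W, m)) ≐ X2.
Delete trivial equation d ≐ d.
Delete trivial equation branch(e, m, m) ≐ branch(e, m, m).
Bind X2 := branch(node(e, W, d), W, node(e, W, m)); no other remaining equation mentions X2.
Decompose branch/3: m ≐ m,  W ≐ branch(e, node(e, e, e), e),  d ≐ d.
Delete trivial equation m ≐ m.
Bind W := branch(e, node(e, e, e), e); no other remaining equation mentions W. Substituting into the earlier binding gives X2 := branch(node(e, branch(e, node(e, e, e), e), d), branch(e, node(e, e, e), e), node(e, branch(e, node(e, e, e), e), m)).
Delete trivial equation d ≐ d.
MGU = { Z ↦ e, X2 ↦ branch(node(e, branch(e, node(e, e, e), e), d), branch(e, node(e, e, e), e), node(e, branch(e, node(e, e, e), e), m)), W ↦ branch(e, node(e, e, e), e) }, so W ↦ branch(e, node(e, e, e), e).

branch(e, node(e, e, e), e)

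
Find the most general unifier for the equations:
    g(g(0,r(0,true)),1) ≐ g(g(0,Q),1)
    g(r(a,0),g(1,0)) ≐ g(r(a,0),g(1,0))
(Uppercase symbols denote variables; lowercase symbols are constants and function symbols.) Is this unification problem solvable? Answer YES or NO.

YES

Decompose g/2: g(0,r(0,true)) ≐ g(0,Q),  1 ≐ 1.
Decompose g/2: 0 ≐ 0,  r(0,true) ≐ Q.
Delete trivial equation 0 ≐ 0.
Bind Q := r(0,true); no other remaining equation mentions Q.
Delete trivial equation 1 ≐ 1.
Delete trivial equation g(r(a,0),g(1,0)) ≐ g(r(a,0),g(1,0)).
No equations remain and no clash or occurs-check failure arose, so a unifier exists.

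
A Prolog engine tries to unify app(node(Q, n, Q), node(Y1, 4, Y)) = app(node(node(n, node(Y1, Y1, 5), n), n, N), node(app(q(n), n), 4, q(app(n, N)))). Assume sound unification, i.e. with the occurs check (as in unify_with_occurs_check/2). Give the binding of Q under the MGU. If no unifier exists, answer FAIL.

Decompose app/2: node(Q, n, Q) = node(node(n, node(Y1, Y1, 5), n), n, N),  node(Y1, 4, Y) = node(app(q(n), n), 4, q(app(n, N))).
Decompose node/3: Q = node(n, node(Y1, Y1, 5), n),  n = n,  Q = N.
Bind Q := node(n, node(Y1, Y1, 5), n); substituting into the one remaining equation that mentions Q gives: node(n, node(Y1, Y1, 5), n) = N.
Delete trivial equation n = n.
Bind N := node(n, node(Y1, Y1, 5), n); substituting into the remaining equation gives: node(Y1, 4, Y) = node(app(q(n), n), 4, q(app(n, node(n, node(Y1, Y1, 5), n)))).
Decompose node/3: Y1 = app(q(n), n),  4 = 4,  Y = q(app(n, node(n, node(Y1, Y1, 5), n))).
Bind Y1 := app(q(n), n); substituting into the one remaining equation that mentions Y1 gives: Y = q(app(n, node(n, node(app(q(n), n), app(q(n), n), 5), n))). Substituting into the earlier bindings gives Q := node(n, node(app(q(n), n), app(q(n), n), 5), n), N := node(n, node(app(q(n), n), app(q(n), n), 5), n).
Delete trivial equation 4 = 4.
Bind Y := q(app(n, node(n, node(app(q(n), n), app(q(n), n), 5), n))).
MGU = { Q ↦ node(n, node(app(q(n), n), app(q(n), n), 5), n), N ↦ node(n, node(app(q(n), n), app(q(n), n), 5), n), Y1 ↦ app(q(n), n), Y ↦ q(app(n, node(n, node(app(q(n), n), app(q(n), n), 5), n))) }, so Q ↦ node(n, node(app(q(n), n), app(q(n), n), 5), n).

node(n, node(app(q(n), n), app(q(n), n), 5), n)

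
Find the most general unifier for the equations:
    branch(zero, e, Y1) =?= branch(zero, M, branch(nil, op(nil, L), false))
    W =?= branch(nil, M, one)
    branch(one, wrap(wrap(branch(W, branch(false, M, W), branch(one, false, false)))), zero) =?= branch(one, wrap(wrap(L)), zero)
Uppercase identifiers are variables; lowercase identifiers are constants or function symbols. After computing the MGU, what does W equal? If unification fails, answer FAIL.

branch(nil, e, one)

Decompose branch/3: zero =?= zero,  e =?= M,  Y1 =?= branch(nil, op(nil, L), false).
Delete trivial equation zero =?= zero.
Bind M := e; substituting into the 2 remaining equations that mention M gives: W =?= branch(nil, e, one),  branch(one, wrap(wrap(branch(W, branch(false, e, W), branch(one, false, false)))), zero) =?= branch(one, wrap(wrap(L)), zero).
Bind Y1 := branch(nil, op(nil, L), false); no other remaining equation mentions Y1.
Bind W := branch(nil, e, one); substituting into the remaining equation gives: branch(one, wrap(wrap(branch(branch(nil, e, one), branch(false, e, branch(nil, e, one)), branch(one, false, false)))), zero) =?= branch(one, wrap(wrap(L)), zero).
Decompose branch/3: one =?= one,  wrap(wrap(branch(branch(nil, e, one), branch(false, e, branch(nil, e, one)), branch(one, false, false)))) =?= wrap(wrap(L)),  zero =?= zero.
Delete trivial equation one =?= one.
Decompose wrap/1: wrap(branch(branch(nil, e, one), branch(false, e, branch(nil, e, one)), branch(one, false, false))) =?= wrap(L).
Decompose wrap/1: branch(branch(nil, e, one), branch(false, e, branch(nil, e, one)), branch(one, false, false)) =?= L.
Bind L := branch(branch(nil, e, one), branch(false, e, branch(nil, e, one)), branch(one, false, false)); no other remaining equation mentions L. Substituting into the earlier binding gives Y1 := branch(nil, op(nil, branch(branch(nil, e, one), branch(false, e, branch(nil, e, one)), branch(one, false, false))), false).
Delete trivial equation zero =?= zero.
MGU = { M -> e, Y1 -> branch(nil, op(nil, branch(branch(nil, e, one), branch(false, e, branch(nil, e, one)), branch(one, false, false))), false), W -> branch(nil, e, one), L -> branch(branch(nil, e, one), branch(false, e, branch(nil, e, one)), branch(one, false, false)) }, so W -> branch(nil, e, one).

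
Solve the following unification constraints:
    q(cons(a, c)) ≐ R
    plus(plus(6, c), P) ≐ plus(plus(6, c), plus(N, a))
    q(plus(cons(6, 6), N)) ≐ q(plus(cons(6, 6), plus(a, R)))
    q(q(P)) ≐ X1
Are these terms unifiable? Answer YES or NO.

YES

Bind R := q(cons(a, c)); substituting into the one remaining equation that mentions R gives: q(plus(cons(6, 6), N)) ≐ q(plus(cons(6, 6), plus(a, q(cons(a, c))))).
Decompose plus/2: plus(6, c) ≐ plus(6, c),  P ≐ plus(N, a).
Delete trivial equation plus(6, c) ≐ plus(6, c).
Bind P := plus(N, a); substituting into the one remaining equation that mentions P gives: q(q(plus(N, a))) ≐ X1.
Decompose q/1: plus(cons(6, 6), N) ≐ plus(cons(6, 6), plus(a, q(cons(a, c)))).
Decompose plus/2: cons(6, 6) ≐ cons(6, 6),  N ≐ plus(a, q(cons(a, c))).
Delete trivial equation cons(6, 6) ≐ cons(6, 6).
Bind N := plus(a, q(cons(a, c))); substituting into the remaining equation gives: q(q(plus(plus(a, q(cons(a, c))), a))) ≐ X1. Substituting into the earlier binding gives P := plus(plus(a, q(cons(a, c))), a).
Bind X1 := q(q(plus(plus(a, q(cons(a, c))), a))).
No equations remain and no clash or occurs-check failure arose, so a unifier exists.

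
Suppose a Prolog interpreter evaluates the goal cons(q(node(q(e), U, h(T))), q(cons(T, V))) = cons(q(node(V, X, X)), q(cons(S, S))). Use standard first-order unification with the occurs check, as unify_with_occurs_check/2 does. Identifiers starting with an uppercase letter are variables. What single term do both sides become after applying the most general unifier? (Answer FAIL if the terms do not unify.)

cons(q(node(q(e), h(q(e)), h(q(e)))), q(cons(q(e), q(e))))

Decompose cons/2: q(node(q(e), U, h(T))) = q(node(V, X, X)),  q(cons(T, V)) = q(cons(S, S)).
Decompose q/1: node(q(e), U, h(T)) = node(V, X, X).
Decompose node/3: q(e) = V,  U = X,  h(T) = X.
Bind V := q(e); substituting into the one remaining equation that mentions V gives: q(cons(T, q(e))) = q(cons(S, S)).
Bind U := X; no other remaining equation mentions U.
Bind X := h(T); no other remaining equation mentions X. Substituting into the earlier binding gives U := h(T).
Decompose q/1: cons(T, q(e)) = cons(S, S).
Decompose cons/2: T = S,  q(e) = S.
Bind T := S; no other remaining equation mentions T. Substituting into the earlier bindings gives U := h(S), X := h(S).
Bind S := q(e). Substituting into the earlier bindings gives U := h(q(e)), X := h(q(e)), T := q(e).
Applying the MGU to either side gives cons(q(node(q(e), h(q(e)), h(q(e)))), q(cons(q(e), q(e)))).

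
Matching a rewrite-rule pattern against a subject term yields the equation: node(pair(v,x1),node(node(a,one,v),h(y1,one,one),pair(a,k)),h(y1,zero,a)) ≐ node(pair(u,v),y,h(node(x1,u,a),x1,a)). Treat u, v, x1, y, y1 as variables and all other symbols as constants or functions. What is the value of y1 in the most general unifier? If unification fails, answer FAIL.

node(zero,zero,a)

Decompose node/3: pair(v,x1) ≐ pair(u,v),  node(node(a,one,v),h(y1,one,one),pair(a,k)) ≐ y,  h(y1,zero,a) ≐ h(node(x1,u,a),x1,a).
Decompose pair/2: v ≐ u,  x1 ≐ v.
Bind v := u; substituting into the 2 remaining equations that mention v gives: x1 ≐ u,  node(node(a,one,u),h(y1,one,one),pair(a,k)) ≐ y.
Bind x1 := u; substituting into the one remaining equation that mentions x1 gives: h(y1,zero,a) ≐ h(node(u,u,a),u,a).
Bind y := node(node(a,one,u),h(y1,one,one),pair(a,k)); no other remaining equation mentions y.
Decompose h/3: y1 ≐ node(u,u,a),  zero ≐ u,  a ≐ a.
Bind y1 := node(u,u,a); no other remaining equation mentions y1. Substituting into the earlier binding gives y := node(node(a,one,u),h(node(u,u,a),one,one),pair(a,k)).
Bind u := zero; no other remaining equation mentions u. Substituting into the earlier bindings gives v := zero, x1 := zero, y := node(node(a,one,zero),h(node(zero,zero,a),one,one),pair(a,k)), y1 := node(zero,zero,a).
Delete trivial equation a ≐ a.
MGU = { v := zero, x1 := zero, y := node(node(a,one,zero),h(node(zero,zero,a),one,one),pair(a,k)), y1 := node(zero,zero,a), u := zero }, so y1 := node(zero,zero,a).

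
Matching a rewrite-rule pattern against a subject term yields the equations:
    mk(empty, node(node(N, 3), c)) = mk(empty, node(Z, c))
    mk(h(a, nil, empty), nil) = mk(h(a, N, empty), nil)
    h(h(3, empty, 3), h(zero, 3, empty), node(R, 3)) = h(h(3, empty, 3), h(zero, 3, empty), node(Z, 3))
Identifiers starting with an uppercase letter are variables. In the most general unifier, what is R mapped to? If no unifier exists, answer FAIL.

Decompose mk/2: empty = empty,  node(node(N, 3), c) = node(Z, c).
Delete trivial equation empty = empty.
Decompose node/2: node(N, 3) = Z,  c = c.
Bind Z := node(N, 3); substituting into the one remaining equation that mentions Z gives: h(h(3, empty, 3), h(zero, 3, empty), node(R, 3)) = h(h(3, empty, 3), h(zero, 3, empty), node(node(N, 3), 3)).
Delete trivial equation c = c.
Decompose mk/2: h(a, nil, empty) = h(a, N, empty),  nil = nil.
Decompose h/3: a = a,  nil = N,  empty = empty.
Delete trivial equation a = a.
Bind N := nil; substituting into the one remaining equation that mentions N gives: h(h(3, empty, 3), h(zero, 3, empty), node(R, 3)) = h(h(3, empty, 3), h(zero, 3, empty), node(node(nil, 3), 3)). Substituting into the earlier binding gives Z := node(nil, 3).
Delete trivial equation empty = empty.
Delete trivial equation nil = nil.
Decompose h/3: h(3, empty, 3) = h(3, empty, 3),  h(zero, 3, empty) = h(zero, 3, empty),  node(R, 3) = node(node(nil, 3), 3).
Delete trivial equation h(3, empty, 3) = h(3, empty, 3).
Delete trivial equation h(zero, 3, empty) = h(zero, 3, empty).
Decompose node/2: R = node(nil, 3),  3 = 3.
Bind R := node(nil, 3); no other remaining equation mentions R.
Delete trivial equation 3 = 3.
MGU = { Z ↦ node(nil, 3), N ↦ nil, R ↦ node(nil, 3) }, so R ↦ node(nil, 3).

node(nil, 3)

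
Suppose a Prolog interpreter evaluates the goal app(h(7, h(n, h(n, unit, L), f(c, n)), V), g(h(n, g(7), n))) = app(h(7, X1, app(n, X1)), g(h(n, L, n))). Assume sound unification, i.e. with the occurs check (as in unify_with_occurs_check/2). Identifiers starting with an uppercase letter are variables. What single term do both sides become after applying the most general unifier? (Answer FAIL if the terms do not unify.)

Decompose app/2: h(7, h(n, h(n, unit, L), f(c, n)), V) = h(7, X1, app(n, X1)),  g(h(n, g(7), n)) = g(h(n, L, n)).
Decompose h/3: 7 = 7,  h(n, h(n, unit, L), f(c, n)) = X1,  V = app(n, X1).
Delete trivial equation 7 = 7.
Bind X1 := h(n, h(n, unit, L), f(c, n)); substituting into the one remaining equation that mentions X1 gives: V = app(n, h(n, h(n, unit, L), f(c, n))).
Bind V := app(n, h(n, h(n, unit, L), f(c, n))); no other remaining equation mentions V.
Decompose g/1: h(n, g(7), n) = h(n, L, n).
Decompose h/3: n = n,  g(7) = L,  n = n.
Delete trivial equation n = n.
Bind L := g(7); no other remaining equation mentions L. Substituting into the earlier bindings gives X1 := h(n, h(n, unit, g(7)), f(c, n)), V := app(n, h(n, h(n, unit, g(7)), f(c, n))).
Delete trivial equation n = n.
Applying the MGU to either side gives app(h(7, h(n, h(n, unit, g(7)), f(c, n)), app(n, h(n, h(n, unit, g(7)), f(c, n)))), g(h(n, g(7), n))).

app(h(7, h(n, h(n, unit, g(7)), f(c, n)), app(n, h(n, h(n, unit, g(7)), f(c, n)))), g(h(n, g(7), n)))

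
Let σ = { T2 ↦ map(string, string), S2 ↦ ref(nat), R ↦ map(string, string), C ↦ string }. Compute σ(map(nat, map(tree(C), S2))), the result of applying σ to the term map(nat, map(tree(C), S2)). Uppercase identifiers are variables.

Replace each occurrence of S2 with ref(nat).
Replace each occurrence of C with string.
Result: map(nat, map(tree(string), ref(nat))).

map(nat, map(tree(string), ref(nat)))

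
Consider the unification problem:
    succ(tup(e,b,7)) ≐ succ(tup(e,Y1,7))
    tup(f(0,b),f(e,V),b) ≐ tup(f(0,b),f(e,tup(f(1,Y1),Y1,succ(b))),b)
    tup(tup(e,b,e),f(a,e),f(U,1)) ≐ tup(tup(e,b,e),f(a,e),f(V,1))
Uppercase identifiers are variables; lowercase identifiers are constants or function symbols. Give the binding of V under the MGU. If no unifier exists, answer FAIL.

Decompose succ/1: tup(e,b,7) ≐ tup(e,Y1,7).
Decompose tup/3: e ≐ e,  b ≐ Y1,  7 ≐ 7.
Delete trivial equation e ≐ e.
Bind Y1 := b; substituting into the one remaining equation that mentions Y1 gives: tup(f(0,b),f(e,V),b) ≐ tup(f(0,b),f(e,tup(f(1,b),b,succ(b))),b).
Delete trivial equation 7 ≐ 7.
Decompose tup/3: f(0,b) ≐ f(0,b),  f(e,V) ≐ f(e,tup(f(1,b),b,succ(b))),  b ≐ b.
Delete trivial equation f(0,b) ≐ f(0,b).
Decompose f/2: e ≐ e,  V ≐ tup(f(1,b),b,succ(b)).
Delete trivial equation e ≐ e.
Bind V := tup(f(1,b),b,succ(b)); substituting into the one remaining equation that mentions V gives: tup(tup(e,b,e),f(a,e),f(U,1)) ≐ tup(tup(e,b,e),f(a,e),f(tup(f(1,b),b,succ(b)),1)).
Delete trivial equation b ≐ b.
Decompose tup/3: tup(e,b,e) ≐ tup(e,b,e),  f(a,e) ≐ f(a,e),  f(U,1) ≐ f(tup(f(1,b),b,succ(b)),1).
Delete trivial equation tup(e,b,e) ≐ tup(e,b,e).
Delete trivial equation f(a,e) ≐ f(a,e).
Decompose f/2: U ≐ tup(f(1,b),b,succ(b)),  1 ≐ 1.
Bind U := tup(f(1,b),b,succ(b)); no other remaining equation mentions U.
Delete trivial equation 1 ≐ 1.
MGU = { Y1 -> b, V -> tup(f(1,b),b,succ(b)), U -> tup(f(1,b),b,succ(b)) }, so V -> tup(f(1,b),b,succ(b)).

tup(f(1,b),b,succ(b))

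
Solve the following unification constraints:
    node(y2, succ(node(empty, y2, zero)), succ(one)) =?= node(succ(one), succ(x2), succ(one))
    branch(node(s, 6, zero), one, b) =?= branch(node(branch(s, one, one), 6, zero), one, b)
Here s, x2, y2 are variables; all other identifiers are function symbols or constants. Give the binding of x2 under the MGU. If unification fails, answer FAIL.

FAIL

Decompose node/3: y2 =?= succ(one),  succ(node(empty, y2, zero)) =?= succ(x2),  succ(one) =?= succ(one).
Bind y2 := succ(one); substituting into the one remaining equation that mentions y2 gives: succ(node(empty, succ(one), zero)) =?= succ(x2).
Decompose succ/1: node(empty, succ(one), zero) =?= x2.
Bind x2 := node(empty, succ(one), zero); no other remaining equation mentions x2.
Delete trivial equation succ(one) =?= succ(one).
Decompose branch/3: node(s, 6, zero) =?= node(branch(s, one, one), 6, zero),  one =?= one,  b =?= b.
Decompose node/3: s =?= branch(s, one, one),  6 =?= 6,  zero =?= zero.
Occurs check fails: s occurs in branch(s, one, one); the equation s =?= branch(s, one, one) has no finite solution.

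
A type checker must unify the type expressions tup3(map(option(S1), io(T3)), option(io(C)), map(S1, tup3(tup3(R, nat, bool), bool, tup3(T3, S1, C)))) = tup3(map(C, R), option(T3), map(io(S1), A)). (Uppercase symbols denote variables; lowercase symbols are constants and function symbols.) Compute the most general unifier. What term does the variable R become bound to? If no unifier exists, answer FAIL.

FAIL

Decompose tup3/3: map(option(S1), io(T3)) = map(C, R),  option(io(C)) = option(T3),  map(S1, tup3(tup3(R, nat, bool), bool, tup3(T3, S1, C))) = map(io(S1), A).
Decompose map/2: option(S1) = C,  io(T3) = R.
Bind C := option(S1); substituting into the 2 remaining equations that mention C gives: option(io(option(S1))) = option(T3),  map(S1, tup3(tup3(R, nat, bool), bool, tup3(T3, S1, option(S1)))) = map(io(S1), A).
Bind R := io(T3); substituting into the one remaining equation that mentions R gives: map(S1, tup3(tup3(io(T3), nat, bool), bool, tup3(T3, S1, option(S1)))) = map(io(S1), A).
Decompose option/1: io(option(S1)) = T3.
Bind T3 := io(option(S1)); substituting into the remaining equation gives: map(S1, tup3(tup3(io(io(option(S1))), nat, bool), bool, tup3(io(option(S1)), S1, option(S1)))) = map(io(S1), A). Substituting into the earlier binding gives R := io(io(option(S1))).
Decompose map/2: S1 = io(S1),  tup3(tup3(io(io(option(S1))), nat, bool), bool, tup3(io(option(S1)), S1, option(S1))) = A.
Occurs check fails: S1 occurs in io(S1); the equation S1 = io(S1) has no finite solution.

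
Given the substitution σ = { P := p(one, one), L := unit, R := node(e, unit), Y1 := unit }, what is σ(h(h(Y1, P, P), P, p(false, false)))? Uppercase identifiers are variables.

h(h(unit, p(one, one), p(one, one)), p(one, one), p(false, false))

Replace each occurrence of P with p(one, one).
Replace each occurrence of Y1 with unit.
Result: h(h(unit, p(one, one), p(one, one)), p(one, one), p(false, false)).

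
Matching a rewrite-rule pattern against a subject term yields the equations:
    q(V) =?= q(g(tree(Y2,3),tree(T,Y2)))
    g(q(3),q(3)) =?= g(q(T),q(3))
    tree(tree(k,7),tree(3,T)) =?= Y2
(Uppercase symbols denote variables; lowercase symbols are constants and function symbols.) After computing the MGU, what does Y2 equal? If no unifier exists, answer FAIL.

tree(tree(k,7),tree(3,3))

Decompose q/1: V =?= g(tree(Y2,3),tree(T,Y2)).
Bind V := g(tree(Y2,3),tree(T,Y2)); no other remaining equation mentions V.
Decompose g/2: q(3) =?= q(T),  q(3) =?= q(3).
Decompose q/1: 3 =?= T.
Bind T := 3; substituting into the one remaining equation that mentions T gives: tree(tree(k,7),tree(3,3)) =?= Y2. Substituting into the earlier binding gives V := g(tree(Y2,3),tree(3,Y2)).
Delete trivial equation q(3) =?= q(3).
Bind Y2 := tree(tree(k,7),tree(3,3)). Substituting into the earlier binding gives V := g(tree(tree(tree(k,7),tree(3,3)),3),tree(3,tree(tree(k,7),tree(3,3)))).
MGU = { V := g(tree(tree(tree(k,7),tree(3,3)),3),tree(3,tree(tree(k,7),tree(3,3)))), T := 3, Y2 := tree(tree(k,7),tree(3,3)) }, so Y2 := tree(tree(k,7),tree(3,3)).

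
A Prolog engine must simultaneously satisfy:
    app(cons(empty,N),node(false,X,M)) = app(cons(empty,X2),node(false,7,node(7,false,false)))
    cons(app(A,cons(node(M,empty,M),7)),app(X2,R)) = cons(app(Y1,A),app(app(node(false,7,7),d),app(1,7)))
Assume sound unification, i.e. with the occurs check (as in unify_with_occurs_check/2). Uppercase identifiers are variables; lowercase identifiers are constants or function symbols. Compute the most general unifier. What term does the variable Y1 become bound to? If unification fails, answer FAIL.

cons(node(node(7,false,false),empty,node(7,false,false)),7)

Decompose app/2: cons(empty,N) = cons(empty,X2),  node(false,X,M) = node(false,7,node(7,false,false)).
Decompose cons/2: empty = empty,  N = X2.
Delete trivial equation empty = empty.
Bind N := X2; no other remaining equation mentions N.
Decompose node/3: false = false,  X = 7,  M = node(7,false,false).
Delete trivial equation false = false.
Bind X := 7; no other remaining equation mentions X.
Bind M := node(7,false,false); substituting into the remaining equation gives: cons(app(A,cons(node(node(7,false,false),empty,node(7,false,false)),7)),app(X2,R)) = cons(app(Y1,A),app(app(node(false,7,7),d),app(1,7))).
Decompose cons/2: app(A,cons(node(node(7,false,false),empty,node(7,false,false)),7)) = app(Y1,A),  app(X2,R) = app(app(node(false,7,7),d),app(1,7)).
Decompose app/2: A = Y1,  cons(node(node(7,false,false),empty,node(7,false,false)),7) = A.
Bind A := Y1; substituting into the one remaining equation that mentions A gives: cons(node(node(7,false,false),empty,node(7,false,false)),7) = Y1.
Bind Y1 := cons(node(node(7,false,false),empty,node(7,false,false)),7); no other remaining equation mentions Y1. Substituting into the earlier binding gives A := cons(node(node(7,false,false),empty,node(7,false,false)),7).
Decompose app/2: X2 = app(node(false,7,7),d),  R = app(1,7).
Bind X2 := app(node(false,7,7),d); no other remaining equation mentions X2. Substituting into the earlier binding gives N := app(node(false,7,7),d).
Bind R := app(1,7).
MGU = { N -> app(node(false,7,7),d), X -> 7, M -> node(7,false,false), A -> cons(node(node(7,false,false),empty,node(7,false,false)),7), Y1 -> cons(node(node(7,false,false),empty,node(7,false,false)),7), X2 -> app(node(false,7,7),d), R -> app(1,7) }, so Y1 -> cons(node(node(7,false,false),empty,node(7,false,false)),7).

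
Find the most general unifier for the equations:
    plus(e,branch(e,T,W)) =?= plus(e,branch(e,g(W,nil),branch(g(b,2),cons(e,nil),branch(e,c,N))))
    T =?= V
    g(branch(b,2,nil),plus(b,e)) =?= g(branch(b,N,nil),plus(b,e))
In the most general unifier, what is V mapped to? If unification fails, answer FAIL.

g(branch(g(b,2),cons(e,nil),branch(e,c,2)),nil)

Decompose plus/2: e =?= e,  branch(e,T,W) =?= branch(e,g(W,nil),branch(g(b,2),cons(e,nil),branch(e,c,N))).
Delete trivial equation e =?= e.
Decompose branch/3: e =?= e,  T =?= g(W,nil),  W =?= branch(g(b,2),cons(e,nil),branch(e,c,N)).
Delete trivial equation e =?= e.
Bind T := g(W,nil); substituting into the one remaining equation that mentions T gives: g(W,nil) =?= V.
Bind W := branch(g(b,2),cons(e,nil),branch(e,c,N)); substituting into the one remaining equation that mentions W gives: g(branch(g(b,2),cons(e,nil),branch(e,c,N)),nil) =?= V. Substituting into the earlier binding gives T := g(branch(g(b,2),cons(e,nil),branch(e,c,N)),nil).
Bind V := g(branch(g(b,2),cons(e,nil),branch(e,c,N)),nil); no other remaining equation mentions V.
Decompose g/2: branch(b,2,nil) =?= branch(b,N,nil),  plus(b,e) =?= plus(b,e).
Decompose branch/3: b =?= b,  2 =?= N,  nil =?= nil.
Delete trivial equation b =?= b.
Bind N := 2; no other remaining equation mentions N. Substituting into the earlier bindings gives T := g(branch(g(b,2),cons(e,nil),branch(e,c,2)),nil), W := branch(g(b,2),cons(e,nil),branch(e,c,2)), V := g(branch(g(b,2),cons(e,nil),branch(e,c,2)),nil).
Delete trivial equation nil =?= nil.
Delete trivial equation plus(b,e) =?= plus(b,e).
MGU = { T := g(branch(g(b,2),cons(e,nil),branch(e,c,2)),nil), W := branch(g(b,2),cons(e,nil),branch(e,c,2)), V := g(branch(g(b,2),cons(e,nil),branch(e,c,2)),nil), N := 2 }, so V := g(branch(g(b,2),cons(e,nil),branch(e,c,2)),nil).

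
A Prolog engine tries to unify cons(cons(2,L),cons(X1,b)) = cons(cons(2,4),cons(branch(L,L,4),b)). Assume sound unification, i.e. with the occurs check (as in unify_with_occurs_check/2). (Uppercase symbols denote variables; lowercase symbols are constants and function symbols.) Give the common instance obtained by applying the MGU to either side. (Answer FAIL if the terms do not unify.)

Decompose cons/2: cons(2,L) = cons(2,4),  cons(X1,b) = cons(branch(L,L,4),b).
Decompose cons/2: 2 = 2,  L = 4.
Delete trivial equation 2 = 2.
Bind L := 4; substituting into the remaining equation gives: cons(X1,b) = cons(branch(4,4,4),b).
Decompose cons/2: X1 = branch(4,4,4),  b = b.
Bind X1 := branch(4,4,4); no other remaining equation mentions X1.
Delete trivial equation b = b.
Applying the MGU to either side gives cons(cons(2,4),cons(branch(4,4,4),b)).

cons(cons(2,4),cons(branch(4,4,4),b))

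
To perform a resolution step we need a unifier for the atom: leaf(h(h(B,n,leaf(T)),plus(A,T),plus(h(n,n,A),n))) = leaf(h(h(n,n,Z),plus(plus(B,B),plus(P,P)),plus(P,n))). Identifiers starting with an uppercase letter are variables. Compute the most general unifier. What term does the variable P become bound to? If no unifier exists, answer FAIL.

Decompose leaf/1: h(h(B,n,leaf(T)),plus(A,T),plus(h(n,n,A),n)) = h(h(n,n,Z),plus(plus(B,B),plus(P,P)),plus(P,n)).
Decompose h/3: h(B,n,leaf(T)) = h(n,n,Z),  plus(A,T) = plus(plus(B,B),plus(P,P)),  plus(h(n,n,A),n) = plus(P,n).
Decompose h/3: B = n,  n = n,  leaf(T) = Z.
Bind B := n; substituting into the one remaining equation that mentions B gives: plus(A,T) = plus(plus(n,n),plus(P,P)).
Delete trivial equation n = n.
Bind Z := leaf(T); no other remaining equation mentions Z.
Decompose plus/2: A = plus(n,n),  T = plus(P,P).
Bind A := plus(n,n); substituting into the one remaining equation that mentions A gives: plus(h(n,n,plus(n,n)),n) = plus(P,n).
Bind T := plus(P,P); no other remaining equation mentions T. Substituting into the earlier binding gives Z := leaf(plus(P,P)).
Decompose plus/2: h(n,n,plus(n,n)) = P,  n = n.
Bind P := h(n,n,plus(n,n)); no other remaining equation mentions P. Substituting into the earlier bindings gives Z := leaf(plus(h(n,n,plus(n,n)),h(n,n,plus(n,n)))), T := plus(h(n,n,plus(n,n)),h(n,n,plus(n,n))).
Delete trivial equation n = n.
MGU = { B -> n, Z -> leaf(plus(h(n,n,plus(n,n)),h(n,n,plus(n,n)))), A -> plus(n,n), T -> plus(h(n,n,plus(n,n)),h(n,n,plus(n,n))), P -> h(n,n,plus(n,n)) }, so P -> h(n,n,plus(n,n)).

h(n,n,plus(n,n))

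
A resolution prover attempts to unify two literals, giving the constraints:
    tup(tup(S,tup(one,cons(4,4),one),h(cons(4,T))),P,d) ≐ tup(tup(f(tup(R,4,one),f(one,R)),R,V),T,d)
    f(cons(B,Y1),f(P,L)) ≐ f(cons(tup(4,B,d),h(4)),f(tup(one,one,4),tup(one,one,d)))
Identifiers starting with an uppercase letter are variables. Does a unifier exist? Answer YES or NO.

NO

Decompose tup/3: tup(S,tup(one,cons(4,4),one),h(cons(4,T))) ≐ tup(f(tup(R,4,one),f(one,R)),R,V),  P ≐ T,  d ≐ d.
Decompose tup/3: S ≐ f(tup(R,4,one),f(one,R)),  tup(one,cons(4,4),one) ≐ R,  h(cons(4,T)) ≐ V.
Bind S := f(tup(R,4,one),f(one,R)); no other remaining equation mentions S.
Bind R := tup(one,cons(4,4),one); no other remaining equation mentions R. Substituting into the earlier binding gives S := f(tup(tup(one,cons(4,4),one),4,one),f(one,tup(one,cons(4,4),one))).
Bind V := h(cons(4,T)); no other remaining equation mentions V.
Bind P := T; substituting into the one remaining equation that mentions P gives: f(cons(B,Y1),f(T,L)) ≐ f(cons(tup(4,B,d),h(4)),f(tup(one,one,4),tup(one,one,d))).
Delete trivial equation d ≐ d.
Decompose f/2: cons(B,Y1) ≐ cons(tup(4,B,d),h(4)),  f(T,L) ≐ f(tup(one,one,4),tup(one,one,d)).
Decompose cons/2: B ≐ tup(4,B,d),  Y1 ≐ h(4).
Occurs check fails: B occurs in tup(4,B,d); the equation B ≐ tup(4,B,d) has no finite solution.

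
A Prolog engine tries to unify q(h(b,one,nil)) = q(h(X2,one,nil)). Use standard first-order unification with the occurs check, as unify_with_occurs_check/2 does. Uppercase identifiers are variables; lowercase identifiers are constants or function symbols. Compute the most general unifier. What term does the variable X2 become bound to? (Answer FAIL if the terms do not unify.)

b

Decompose q/1: h(b,one,nil) = h(X2,one,nil).
Decompose h/3: b = X2,  one = one,  nil = nil.
Bind X2 := b; no other remaining equation mentions X2.
Delete trivial equation one = one.
Delete trivial equation nil = nil.
MGU = { X2 -> b }, so X2 -> b.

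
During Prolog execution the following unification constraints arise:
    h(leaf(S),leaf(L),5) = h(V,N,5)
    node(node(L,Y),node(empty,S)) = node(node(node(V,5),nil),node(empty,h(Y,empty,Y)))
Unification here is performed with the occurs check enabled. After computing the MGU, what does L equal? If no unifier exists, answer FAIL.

node(leaf(h(nil,empty,nil)),5)

Decompose h/3: leaf(S) = V,  leaf(L) = N,  5 = 5.
Bind V := leaf(S); substituting into the one remaining equation that mentions V gives: node(node(L,Y),node(empty,S)) = node(node(node(leaf(S),5),nil),node(empty,h(Y,empty,Y))).
Bind N := leaf(L); no other remaining equation mentions N.
Delete trivial equation 5 = 5.
Decompose node/2: node(L,Y) = node(node(leaf(S),5),nil),  node(empty,S) = node(empty,h(Y,empty,Y)).
Decompose node/2: L = node(leaf(S),5),  Y = nil.
Bind L := node(leaf(S),5); no other remaining equation mentions L. Substituting into the earlier binding gives N := leaf(node(leaf(S),5)).
Bind Y := nil; substituting into the remaining equation gives: node(empty,S) = node(empty,h(nil,empty,nil)).
Decompose node/2: empty = empty,  S = h(nil,empty,nil).
Delete trivial equation empty = empty.
Bind S := h(nil,empty,nil). Substituting into the earlier bindings gives V := leaf(h(nil,empty,nil)), N := leaf(node(leaf(h(nil,empty,nil)),5)), L := node(leaf(h(nil,empty,nil)),5).
MGU = { V ↦ leaf(h(nil,empty,nil)), N ↦ leaf(node(leaf(h(nil,empty,nil)),5)), L ↦ node(leaf(h(nil,empty,nil)),5), Y ↦ nil, S ↦ h(nil,empty,nil) }, so L ↦ node(leaf(h(nil,empty,nil)),5).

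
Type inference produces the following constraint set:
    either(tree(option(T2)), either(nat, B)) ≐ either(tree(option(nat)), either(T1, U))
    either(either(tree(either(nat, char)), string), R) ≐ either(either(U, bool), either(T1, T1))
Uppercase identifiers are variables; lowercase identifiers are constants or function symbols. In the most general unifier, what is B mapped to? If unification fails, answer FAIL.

FAIL

Decompose either/2: tree(option(T2)) ≐ tree(option(nat)),  either(nat, B) ≐ either(T1, U).
Decompose tree/1: option(T2) ≐ option(nat).
Decompose option/1: T2 ≐ nat.
Bind T2 := nat; no other remaining equation mentions T2.
Decompose either/2: nat ≐ T1,  B ≐ U.
Bind T1 := nat; substituting into the one remaining equation that mentions T1 gives: either(either(tree(either(nat, char)), string), R) ≐ either(either(U, bool), either(nat, nat)).
Bind B := U; no other remaining equation mentions B.
Decompose either/2: either(tree(either(nat, char)), string) ≐ either(U, bool),  R ≐ either(nat, nat).
Decompose either/2: tree(either(nat, char)) ≐ U,  string ≐ bool.
Bind U := tree(either(nat, char)); no other remaining equation mentions U. Substituting into the earlier binding gives B := tree(either(nat, char)).
Clash: constants string and bool differ; no unifier exists.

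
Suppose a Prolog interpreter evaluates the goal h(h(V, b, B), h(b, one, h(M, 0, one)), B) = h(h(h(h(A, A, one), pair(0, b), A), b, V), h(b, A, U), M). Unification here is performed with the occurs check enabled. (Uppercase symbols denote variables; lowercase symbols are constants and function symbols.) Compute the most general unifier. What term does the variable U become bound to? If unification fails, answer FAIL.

Decompose h/3: h(V, b, B) = h(h(h(A, A, one), pair(0, b), A), b, V),  h(b, one, h(M, 0, one)) = h(b, A, U),  B = M.
Decompose h/3: V = h(h(A, A, one), pair(0, b), A),  b = b,  B = V.
Bind V := h(h(A, A, one), pair(0, b), A); substituting into the one remaining equation that mentions V gives: B = h(h(A, A, one), pair(0, b), A).
Delete trivial equation b = b.
Bind B := h(h(A, A, one), pair(0, b), A); substituting into the one remaining equation that mentions B gives: h(h(A, A, one), pair(0, b), A) = M.
Decompose h/3: b = b,  one = A,  h(M, 0, one) = U.
Delete trivial equation b = b.
Bind A := one; substituting into the one remaining equation that mentions A gives: h(h(one, one, one), pair(0, b), one) = M. Substituting into the earlier bindings gives V := h(h(one, one, one), pair(0, b), one), B := h(h(one, one, one), pair(0, b), one).
Bind U := h(M, 0, one); no other remaining equation mentions U.
Bind M := h(h(one, one, one), pair(0, b), one). Substituting into the earlier binding gives U := h(h(h(one, one, one), pair(0, b), one), 0, one).
MGU = { V ↦ h(h(one, one, one), pair(0, b), one), B ↦ h(h(one, one, one), pair(0, b), one), A ↦ one, U ↦ h(h(h(one, one, one), pair(0, b), one), 0, one), M ↦ h(h(one, one, one), pair(0, b), one) }, so U ↦ h(h(h(one, one, one), pair(0, b), one), 0, one).

h(h(h(one, one, one), pair(0, b), one), 0, one)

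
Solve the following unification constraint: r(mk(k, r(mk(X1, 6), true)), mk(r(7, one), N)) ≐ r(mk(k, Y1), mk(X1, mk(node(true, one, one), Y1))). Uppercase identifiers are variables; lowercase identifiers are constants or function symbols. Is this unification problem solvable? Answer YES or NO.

YES

Decompose r/2: mk(k, r(mk(X1, 6), true)) ≐ mk(k, Y1),  mk(r(7, one), N) ≐ mk(X1, mk(node(true, one, one), Y1)).
Decompose mk/2: k ≐ k,  r(mk(X1, 6), true) ≐ Y1.
Delete trivial equation k ≐ k.
Bind Y1 := r(mk(X1, 6), true); substituting into the remaining equation gives: mk(r(7, one), N) ≐ mk(X1, mk(node(true, one, one), r(mk(X1, 6), true))).
Decompose mk/2: r(7, one) ≐ X1,  N ≐ mk(node(true, one, one), r(mk(X1, 6), true)).
Bind X1 := r(7, one); substituting into the remaining equation gives: N ≐ mk(node(true, one, one), r(mk(r(7, one), 6), true)). Substituting into the earlier binding gives Y1 := r(mk(r(7, one), 6), true).
Bind N := mk(node(true, one, one), r(mk(r(7, one), 6), true)).
No equations remain and no clash or occurs-check failure arose, so a unifier exists.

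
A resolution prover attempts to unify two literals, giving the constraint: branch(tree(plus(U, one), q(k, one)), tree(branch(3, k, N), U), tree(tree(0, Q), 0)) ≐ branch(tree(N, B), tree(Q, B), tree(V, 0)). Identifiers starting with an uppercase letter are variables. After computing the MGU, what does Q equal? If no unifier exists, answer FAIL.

branch(3, k, plus(q(k, one), one))

Decompose branch/3: tree(plus(U, one), q(k, one)) ≐ tree(N, B),  tree(branch(3, k, N), U) ≐ tree(Q, B),  tree(tree(0, Q), 0) ≐ tree(V, 0).
Decompose tree/2: plus(U, one) ≐ N,  q(k, one) ≐ B.
Bind N := plus(U, one); substituting into the one remaining equation that mentions N gives: tree(branch(3, k, plus(U, one)), U) ≐ tree(Q, B).
Bind B := q(k, one); substituting into the one remaining equation that mentions B gives: tree(branch(3, k, plus(U, one)), U) ≐ tree(Q, q(k, one)).
Decompose tree/2: branch(3, k, plus(U, one)) ≐ Q,  U ≐ q(k, one).
Bind Q := branch(3, k, plus(U, one)); substituting into the one remaining equation that mentions Q gives: tree(tree(0, branch(3, k, plus(U, one))), 0) ≐ tree(V, 0).
Bind U := q(k, one); substituting into the remaining equation gives: tree(tree(0, branch(3, k, plus(q(k, one), one))), 0) ≐ tree(V, 0). Substituting into the earlier bindings gives N := plus(q(k, one), one), Q := branch(3, k, plus(q(k, one), one)).
Decompose tree/2: tree(0, branch(3, k, plus(q(k, one), one))) ≐ V,  0 ≐ 0.
Bind V := tree(0, branch(3, k, plus(q(k, one), one))); no other remaining equation mentions V.
Delete trivial equation 0 ≐ 0.
MGU = { N ↦ plus(q(k, one), one), B ↦ q(k, one), Q ↦ branch(3, k, plus(q(k, one), one)), U ↦ q(k, one), V ↦ tree(0, branch(3, k, plus(q(k, one), one))) }, so Q ↦ branch(3, k, plus(q(k, one), one)).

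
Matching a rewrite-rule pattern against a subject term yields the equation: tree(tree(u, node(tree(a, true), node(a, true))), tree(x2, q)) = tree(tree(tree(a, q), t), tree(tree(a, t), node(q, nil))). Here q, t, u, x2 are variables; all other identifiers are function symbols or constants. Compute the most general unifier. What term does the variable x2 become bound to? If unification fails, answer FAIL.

Decompose tree/2: tree(u, node(tree(a, true), node(a, true))) = tree(tree(a, q), t),  tree(x2, q) = tree(tree(a, t), node(q, nil)).
Decompose tree/2: u = tree(a, q),  node(tree(a, true), node(a, true)) = t.
Bind u := tree(a, q); no other remaining equation mentions u.
Bind t := node(tree(a, true), node(a, true)); substituting into the remaining equation gives: tree(x2, q) = tree(tree(a, node(tree(a, true), node(a, true))), node(q, nil)).
Decompose tree/2: x2 = tree(a, node(tree(a, true), node(a, true))),  q = node(q, nil).
Bind x2 := tree(a, node(tree(a, true), node(a, true))); no other remaining equation mentions x2.
Occurs check fails: q occurs in node(q, nil); the equation q = node(q, nil) has no finite solution.

FAIL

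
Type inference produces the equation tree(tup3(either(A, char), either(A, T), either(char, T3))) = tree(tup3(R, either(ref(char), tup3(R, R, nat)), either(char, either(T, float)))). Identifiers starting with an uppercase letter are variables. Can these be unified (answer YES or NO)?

YES

Decompose tree/1: tup3(either(A, char), either(A, T), either(char, T3)) = tup3(R, either(ref(char), tup3(R, R, nat)), either(char, either(T, float))).
Decompose tup3/3: either(A, char) = R,  either(A, T) = either(ref(char), tup3(R, R, nat)),  either(char, T3) = either(char, either(T, float)).
Bind R := either(A, char); substituting into the one remaining equation that mentions R gives: either(A, T) = either(ref(char), tup3(either(A, char), either(A, char), nat)).
Decompose either/2: A = ref(char),  T = tup3(either(A, char), either(A, char), nat).
Bind A := ref(char); substituting into the one remaining equation that mentions A gives: T = tup3(either(ref(char), char), either(ref(char), char), nat). Substituting into the earlier binding gives R := either(ref(char), char).
Bind T := tup3(either(ref(char), char), either(ref(char), char), nat); substituting into the remaining equation gives: either(char, T3) = either(char, either(tup3(either(ref(char), char), either(ref(char), char), nat), float)).
Decompose either/2: char = char,  T3 = either(tup3(either(ref(char), char), either(ref(char), char), nat), float).
Delete trivial equation char = char.
Bind T3 := either(tup3(either(ref(char), char), either(ref(char), char), nat), float).
No equations remain and no clash or occurs-check failure arose, so a unifier exists.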